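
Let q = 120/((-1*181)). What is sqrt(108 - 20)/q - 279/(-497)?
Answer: 279/497 - 181*sqrt(22)/60 ≈ -13.588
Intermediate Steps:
q = -120/181 (q = 120/(-181) = 120*(-1/181) = -120/181 ≈ -0.66298)
sqrt(108 - 20)/q - 279/(-497) = sqrt(108 - 20)/(-120/181) - 279/(-497) = sqrt(88)*(-181/120) - 279*(-1/497) = (2*sqrt(22))*(-181/120) + 279/497 = -181*sqrt(22)/60 + 279/497 = 279/497 - 181*sqrt(22)/60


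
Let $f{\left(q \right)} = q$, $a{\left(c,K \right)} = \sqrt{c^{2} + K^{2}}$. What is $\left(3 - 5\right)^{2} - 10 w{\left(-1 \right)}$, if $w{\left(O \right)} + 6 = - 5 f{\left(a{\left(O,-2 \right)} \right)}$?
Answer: $64 + 50 \sqrt{5} \approx 175.8$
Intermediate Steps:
$a{\left(c,K \right)} = \sqrt{K^{2} + c^{2}}$
$w{\left(O \right)} = -6 - 5 \sqrt{4 + O^{2}}$ ($w{\left(O \right)} = -6 - 5 \sqrt{\left(-2\right)^{2} + O^{2}} = -6 - 5 \sqrt{4 + O^{2}}$)
$\left(3 - 5\right)^{2} - 10 w{\left(-1 \right)} = \left(3 - 5\right)^{2} - 10 \left(-6 - 5 \sqrt{4 + \left(-1\right)^{2}}\right) = \left(-2\right)^{2} - 10 \left(-6 - 5 \sqrt{4 + 1}\right) = 4 - 10 \left(-6 - 5 \sqrt{5}\right) = 4 + \left(60 + 50 \sqrt{5}\right) = 64 + 50 \sqrt{5}$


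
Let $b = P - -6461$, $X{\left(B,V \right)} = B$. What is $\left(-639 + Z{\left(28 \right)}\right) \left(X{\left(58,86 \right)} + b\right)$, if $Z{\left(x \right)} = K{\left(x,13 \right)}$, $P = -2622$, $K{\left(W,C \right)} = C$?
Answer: $-2439522$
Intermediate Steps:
$Z{\left(x \right)} = 13$
$b = 3839$ ($b = -2622 - -6461 = -2622 + 6461 = 3839$)
$\left(-639 + Z{\left(28 \right)}\right) \left(X{\left(58,86 \right)} + b\right) = \left(-639 + 13\right) \left(58 + 3839\right) = \left(-626\right) 3897 = -2439522$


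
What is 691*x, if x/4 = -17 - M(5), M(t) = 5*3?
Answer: -88448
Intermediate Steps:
M(t) = 15
x = -128 (x = 4*(-17 - 1*15) = 4*(-17 - 15) = 4*(-32) = -128)
691*x = 691*(-128) = -88448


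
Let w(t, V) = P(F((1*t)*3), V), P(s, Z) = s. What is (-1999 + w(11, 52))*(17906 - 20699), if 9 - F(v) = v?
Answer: 5650239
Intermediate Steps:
F(v) = 9 - v
w(t, V) = 9 - 3*t (w(t, V) = 9 - 1*t*3 = 9 - t*3 = 9 - 3*t)
(-1999 + w(11, 52))*(17906 - 20699) = (-1999 + (9 - 3*11))*(17906 - 20699) = (-1999 + (9 - 33))*(-2793) = (-1999 - 24)*(-2793) = -2023*(-2793) = 5650239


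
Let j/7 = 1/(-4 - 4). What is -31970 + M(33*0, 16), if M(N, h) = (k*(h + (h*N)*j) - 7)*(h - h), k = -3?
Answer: -31970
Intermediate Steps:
j = -7/8 (j = 7/(-4 - 4) = 7/(-8) = 7*(-1/8) = -7/8 ≈ -0.87500)
M(N, h) = 0 (M(N, h) = (-3*(h + (h*N)*(-7/8)) - 7)*(h - h) = (-3*(h + (N*h)*(-7/8)) - 7)*0 = (-3*(h - 7*N*h/8) - 7)*0 = ((-3*h + 21*N*h/8) - 7)*0 = (-7 - 3*h + 21*N*h/8)*0 = 0)
-31970 + M(33*0, 16) = -31970 + 0 = -31970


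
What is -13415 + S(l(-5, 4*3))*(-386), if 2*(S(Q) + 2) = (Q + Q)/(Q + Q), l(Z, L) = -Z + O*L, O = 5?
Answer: -12836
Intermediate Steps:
l(Z, L) = -Z + 5*L
S(Q) = -3/2 (S(Q) = -2 + ((Q + Q)/(Q + Q))/2 = -2 + ((2*Q)/((2*Q)))/2 = -2 + ((2*Q)*(1/(2*Q)))/2 = -2 + (½)*1 = -2 + ½ = -3/2)
-13415 + S(l(-5, 4*3))*(-386) = -13415 - 3/2*(-386) = -13415 + 579 = -12836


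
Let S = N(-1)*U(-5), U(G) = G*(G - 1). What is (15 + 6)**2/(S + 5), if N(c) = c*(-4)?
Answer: 441/125 ≈ 3.5280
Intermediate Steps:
U(G) = G*(-1 + G)
N(c) = -4*c
S = 120 (S = (-4*(-1))*(-5*(-1 - 5)) = 4*(-5*(-6)) = 4*30 = 120)
(15 + 6)**2/(S + 5) = (15 + 6)**2/(120 + 5) = 21**2/125 = (1/125)*441 = 441/125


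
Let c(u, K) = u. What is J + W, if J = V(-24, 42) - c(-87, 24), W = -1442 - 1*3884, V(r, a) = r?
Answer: -5263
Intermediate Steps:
W = -5326 (W = -1442 - 3884 = -5326)
J = 63 (J = -24 - 1*(-87) = -24 + 87 = 63)
J + W = 63 - 5326 = -5263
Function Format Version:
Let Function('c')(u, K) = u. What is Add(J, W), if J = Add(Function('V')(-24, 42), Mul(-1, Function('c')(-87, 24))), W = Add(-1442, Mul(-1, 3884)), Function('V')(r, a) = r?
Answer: -5263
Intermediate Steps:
W = -5326 (W = Add(-1442, -3884) = -5326)
J = 63 (J = Add(-24, Mul(-1, -87)) = Add(-24, 87) = 63)
Add(J, W) = Add(63, -5326) = -5263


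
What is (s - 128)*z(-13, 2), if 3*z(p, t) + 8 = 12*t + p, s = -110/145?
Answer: -3734/29 ≈ -128.76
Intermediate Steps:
s = -22/29 (s = -110*1/145 = -22/29 ≈ -0.75862)
z(p, t) = -8/3 + 4*t + p/3 (z(p, t) = -8/3 + (12*t + p)/3 = -8/3 + (p + 12*t)/3 = -8/3 + (4*t + p/3) = -8/3 + 4*t + p/3)
(s - 128)*z(-13, 2) = (-22/29 - 128)*(-8/3 + 4*2 + (1/3)*(-13)) = -3734*(-8/3 + 8 - 13/3)/29 = -3734/29*1 = -3734/29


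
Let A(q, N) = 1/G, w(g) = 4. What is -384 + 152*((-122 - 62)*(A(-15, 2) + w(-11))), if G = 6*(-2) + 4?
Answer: -108760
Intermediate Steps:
G = -8 (G = -12 + 4 = -8)
A(q, N) = -⅛ (A(q, N) = 1/(-8) = -⅛)
-384 + 152*((-122 - 62)*(A(-15, 2) + w(-11))) = -384 + 152*((-122 - 62)*(-⅛ + 4)) = -384 + 152*(-184*31/8) = -384 + 152*(-713) = -384 - 108376 = -108760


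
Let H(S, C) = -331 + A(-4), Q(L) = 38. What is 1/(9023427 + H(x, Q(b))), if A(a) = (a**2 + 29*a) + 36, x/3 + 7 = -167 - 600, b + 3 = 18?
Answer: 1/9023032 ≈ 1.1083e-7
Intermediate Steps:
b = 15 (b = -3 + 18 = 15)
x = -2322 (x = -21 + 3*(-167 - 600) = -21 + 3*(-767) = -21 - 2301 = -2322)
A(a) = 36 + a**2 + 29*a
H(S, C) = -395 (H(S, C) = -331 + (36 + (-4)**2 + 29*(-4)) = -331 + (36 + 16 - 116) = -331 - 64 = -395)
1/(9023427 + H(x, Q(b))) = 1/(9023427 - 395) = 1/9023032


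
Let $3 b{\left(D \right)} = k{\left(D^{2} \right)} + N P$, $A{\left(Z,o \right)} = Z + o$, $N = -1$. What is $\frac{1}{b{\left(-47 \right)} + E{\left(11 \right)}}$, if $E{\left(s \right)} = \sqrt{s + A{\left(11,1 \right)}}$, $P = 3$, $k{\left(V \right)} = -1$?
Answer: $\frac{12}{191} + \frac{9 \sqrt{23}}{191} \approx 0.28881$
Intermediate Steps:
$E{\left(s \right)} = \sqrt{12 + s}$ ($E{\left(s \right)} = \sqrt{s + \left(11 + 1\right)} = \sqrt{s + 12} = \sqrt{12 + s}$)
$b{\left(D \right)} = - \frac{4}{3}$ ($b{\left(D \right)} = \frac{-1 - 3}{3} = \frac{1}{3} \left(-4\right) = - \frac{4}{3}$)
$\frac{1}{b{\left(-47 \right)} + E{\left(11 \right)}} = \frac{1}{- \frac{4}{3} + \sqrt{12 + 11}} = \frac{1}{- \frac{4}{3} + \sqrt{23}}$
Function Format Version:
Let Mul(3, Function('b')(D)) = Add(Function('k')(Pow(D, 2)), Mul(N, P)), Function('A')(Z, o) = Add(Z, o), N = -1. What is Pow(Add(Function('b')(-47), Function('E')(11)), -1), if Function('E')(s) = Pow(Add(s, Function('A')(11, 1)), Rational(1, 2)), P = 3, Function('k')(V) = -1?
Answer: Add(Rational(12, 191), Mul(Rational(9, 191), Pow(23, Rational(1, 2)))) ≈ 0.28881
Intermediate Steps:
Function('E')(s) = Pow(Add(12, s), Rational(1, 2)) (Function('E')(s) = Pow(Add(s, Add(11, 1)), Rational(1, 2)) = Pow(Add(s, 12), Rational(1, 2)) = Pow(Add(12, s), Rational(1, 2)))
Function('b')(D) = Rational(-4, 3) (Function('b')(D) = Mul(Rational(1, 3), Add(-1, Mul(-1, 3))) = Mul(Rational(1, 3), Add(-1, -3)) = Mul(Rational(1, 3), -4) = Rational(-4, 3))
Pow(Add(Function('b')(-47), Function('E')(11)), -1) = Pow(Add(Rational(-4, 3), Pow(Add(12, 11), Rational(1, 2))), -1) = Pow(Add(Rational(-4, 3), Pow(23, Rational(1, 2))), -1)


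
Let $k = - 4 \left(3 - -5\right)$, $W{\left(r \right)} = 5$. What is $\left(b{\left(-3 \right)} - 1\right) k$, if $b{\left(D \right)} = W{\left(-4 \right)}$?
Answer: $-128$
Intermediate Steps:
$b{\left(D \right)} = 5$
$k = -32$ ($k = - 4 \left(3 + 5\right) = \left(-4\right) 8 = -32$)
$\left(b{\left(-3 \right)} - 1\right) k = \left(5 - 1\right) \left(-32\right) = 4 \left(-32\right) = -128$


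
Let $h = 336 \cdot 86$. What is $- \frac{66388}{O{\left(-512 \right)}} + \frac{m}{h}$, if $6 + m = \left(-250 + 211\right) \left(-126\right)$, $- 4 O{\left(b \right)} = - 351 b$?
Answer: $\frac{5569933}{3380832} \approx 1.6475$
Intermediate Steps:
$O{\left(b \right)} = \frac{351 b}{4}$ ($O{\left(b \right)} = - \frac{\left(-351\right) b}{4} = \frac{351 b}{4}$)
$h = 28896$
$m = 4908$ ($m = -6 + \left(-250 + 211\right) \left(-126\right) = -6 - -4914 = -6 + 4914 = 4908$)
$- \frac{66388}{O{\left(-512 \right)}} + \frac{m}{h} = - \frac{66388}{\frac{351}{4} \left(-512\right)} + \frac{4908}{28896} = - \frac{66388}{-44928} + 4908 \cdot \frac{1}{28896} = \left(-66388\right) \left(- \frac{1}{44928}\right) + \frac{409}{2408} = \frac{16597}{11232} + \frac{409}{2408} = \frac{5569933}{3380832}$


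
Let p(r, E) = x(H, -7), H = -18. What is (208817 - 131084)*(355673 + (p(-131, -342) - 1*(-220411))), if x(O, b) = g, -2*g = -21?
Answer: 89563107537/2 ≈ 4.4782e+10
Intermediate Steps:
g = 21/2 (g = -½*(-21) = 21/2 ≈ 10.500)
x(O, b) = 21/2
p(r, E) = 21/2
(208817 - 131084)*(355673 + (p(-131, -342) - 1*(-220411))) = (208817 - 131084)*(355673 + (21/2 - 1*(-220411))) = 77733*(355673 + (21/2 + 220411)) = 77733*(355673 + 440843/2) = 77733*(1152189/2) = 89563107537/2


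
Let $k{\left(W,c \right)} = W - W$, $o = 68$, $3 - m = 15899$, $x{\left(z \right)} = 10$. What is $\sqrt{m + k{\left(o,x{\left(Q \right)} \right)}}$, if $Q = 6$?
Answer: $2 i \sqrt{3974} \approx 126.08 i$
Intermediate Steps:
$m = -15896$ ($m = 3 - 15899 = -15896$)
$k{\left(W,c \right)} = 0$
$\sqrt{m + k{\left(o,x{\left(Q \right)} \right)}} = \sqrt{-15896 + 0} = \sqrt{-15896} = 2 i \sqrt{3974}$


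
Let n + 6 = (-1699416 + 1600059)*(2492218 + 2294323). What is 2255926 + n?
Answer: -475574098217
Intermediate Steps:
n = -475576354143 (n = -6 + (-1699416 + 1600059)*(2492218 + 2294323) = -6 - 99357*4786541 = -6 - 475576354137 = -475576354143)
2255926 + n = 2255926 - 475576354143 = -475574098217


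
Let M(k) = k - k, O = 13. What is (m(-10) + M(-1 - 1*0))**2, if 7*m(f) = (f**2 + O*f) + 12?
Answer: 324/49 ≈ 6.6122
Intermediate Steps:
m(f) = 12/7 + f**2/7 + 13*f/7 (m(f) = ((f**2 + 13*f) + 12)/7 = (12 + f**2 + 13*f)/7 = 12/7 + f**2/7 + 13*f/7)
M(k) = 0
(m(-10) + M(-1 - 1*0))**2 = ((12/7 + (1/7)*(-10)**2 + (13/7)*(-10)) + 0)**2 = ((12/7 + (1/7)*100 - 130/7) + 0)**2 = ((12/7 + 100/7 - 130/7) + 0)**2 = (-18/7 + 0)**2 = (-18/7)**2 = 324/49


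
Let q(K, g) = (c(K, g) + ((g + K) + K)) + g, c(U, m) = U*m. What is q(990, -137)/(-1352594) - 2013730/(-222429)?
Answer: 1376773848508/150428065413 ≈ 9.1524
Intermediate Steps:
q(K, g) = 2*K + 2*g + K*g (q(K, g) = (K*g + ((g + K) + K)) + g = (K*g + ((K + g) + K)) + g = (K*g + (g + 2*K)) + g = (g + 2*K + K*g) + g = 2*K + 2*g + K*g)
q(990, -137)/(-1352594) - 2013730/(-222429) = (2*990 + 2*(-137) + 990*(-137))/(-1352594) - 2013730/(-222429) = (1980 - 274 - 135630)*(-1/1352594) - 2013730*(-1/222429) = -133924*(-1/1352594) + 2013730/222429 = 66962/676297 + 2013730/222429 = 1376773848508/150428065413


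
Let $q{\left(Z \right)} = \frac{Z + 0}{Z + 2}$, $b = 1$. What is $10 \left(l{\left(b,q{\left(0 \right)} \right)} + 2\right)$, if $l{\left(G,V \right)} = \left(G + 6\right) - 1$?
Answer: $80$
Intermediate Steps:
$q{\left(Z \right)} = \frac{Z}{2 + Z}$
$l{\left(G,V \right)} = 5 + G$ ($l{\left(G,V \right)} = \left(6 + G\right) - 1 = 5 + G$)
$10 \left(l{\left(b,q{\left(0 \right)} \right)} + 2\right) = 10 \left(\left(5 + 1\right) + 2\right) = 10 \left(6 + 2\right) = 10 \cdot 8 = 80$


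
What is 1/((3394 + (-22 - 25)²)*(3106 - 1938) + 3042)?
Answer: 1/6547346 ≈ 1.5273e-7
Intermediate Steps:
1/((3394 + (-22 - 25)²)*(3106 - 1938) + 3042) = 1/((3394 + (-47)²)*1168 + 3042) = 1/((3394 + 2209)*1168 + 3042) = 1/(5603*1168 + 3042) = 1/(6544304 + 3042) = 1/6547346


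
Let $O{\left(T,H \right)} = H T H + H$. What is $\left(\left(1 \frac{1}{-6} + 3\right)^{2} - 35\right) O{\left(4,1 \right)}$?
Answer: $- \frac{4855}{36} \approx -134.86$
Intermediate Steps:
$O{\left(T,H \right)} = H + T H^{2}$ ($O{\left(T,H \right)} = T H^{2} + H = H + T H^{2}$)
$\left(\left(1 \frac{1}{-6} + 3\right)^{2} - 35\right) O{\left(4,1 \right)} = \left(\left(1 \frac{1}{-6} + 3\right)^{2} - 35\right) 1 \left(1 + 1 \cdot 4\right) = \left(\left(1 \left(- \frac{1}{6}\right) + 3\right)^{2} - 35\right) 1 \left(1 + 4\right) = \left(\left(- \frac{1}{6} + 3\right)^{2} - 35\right) 1 \cdot 5 = \left(\left(\frac{17}{6}\right)^{2} - 35\right) 5 = \left(\frac{289}{36} - 35\right) 5 = \left(- \frac{971}{36}\right) 5 = - \frac{4855}{36}$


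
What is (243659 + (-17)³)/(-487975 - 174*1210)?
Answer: -238746/698515 ≈ -0.34179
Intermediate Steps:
(243659 + (-17)³)/(-487975 - 174*1210) = (243659 - 4913)/(-487975 - 210540) = 238746/(-698515) = 238746*(-1/698515) = -238746/698515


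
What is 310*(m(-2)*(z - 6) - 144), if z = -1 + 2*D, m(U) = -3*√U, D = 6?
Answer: -44640 - 4650*I*√2 ≈ -44640.0 - 6576.1*I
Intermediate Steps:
z = 11 (z = -1 + 2*6 = -1 + 12 = 11)
310*(m(-2)*(z - 6) - 144) = 310*((-3*I*√2)*(11 - 6) - 144) = 310*(-3*I*√2*5 - 144) = 310*(-15*I*√2 - 144) = 310*(-144 - 15*I*√2) = -44640 - 4650*I*√2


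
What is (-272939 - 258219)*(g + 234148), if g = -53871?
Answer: -95755570766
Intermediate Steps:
(-272939 - 258219)*(g + 234148) = (-272939 - 258219)*(-53871 + 234148) = -531158*180277 = -95755570766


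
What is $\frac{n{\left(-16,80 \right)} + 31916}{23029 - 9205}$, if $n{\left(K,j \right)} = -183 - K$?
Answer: $\frac{10583}{4608} \approx 2.2967$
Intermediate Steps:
$\frac{n{\left(-16,80 \right)} + 31916}{23029 - 9205} = \frac{\left(-183 - -16\right) + 31916}{23029 - 9205} = \frac{\left(-183 + 16\right) + 31916}{13824} = \left(-167 + 31916\right) \frac{1}{13824} = 31749 \cdot \frac{1}{13824} = \frac{10583}{4608}$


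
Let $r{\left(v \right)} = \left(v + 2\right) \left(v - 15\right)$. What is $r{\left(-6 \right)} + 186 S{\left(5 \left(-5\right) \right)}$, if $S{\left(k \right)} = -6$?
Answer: $-1032$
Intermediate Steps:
$r{\left(v \right)} = \left(-15 + v\right) \left(2 + v\right)$ ($r{\left(v \right)} = \left(2 + v\right) \left(-15 + v\right) = \left(-15 + v\right) \left(2 + v\right)$)
$r{\left(-6 \right)} + 186 S{\left(5 \left(-5\right) \right)} = \left(-30 + \left(-6\right)^{2} - -78\right) + 186 \left(-6\right) = \left(-30 + 36 + 78\right) - 1116 = 84 - 1116 = -1032$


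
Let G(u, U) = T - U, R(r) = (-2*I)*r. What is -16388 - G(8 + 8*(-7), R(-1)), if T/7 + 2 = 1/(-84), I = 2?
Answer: -196439/12 ≈ -16370.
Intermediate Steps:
T = -169/12 (T = -14 + 7/(-84) = -14 + 7*(-1/84) = -14 - 1/12 = -169/12 ≈ -14.083)
R(r) = -4*r (R(r) = (-2*2)*r = -4*r)
G(u, U) = -169/12 - U
-16388 - G(8 + 8*(-7), R(-1)) = -16388 - (-169/12 - (-4)*(-1)) = -16388 - (-169/12 - 1*4) = -16388 - (-169/12 - 4) = -16388 - 1*(-217/12) = -16388 + 217/12 = -196439/12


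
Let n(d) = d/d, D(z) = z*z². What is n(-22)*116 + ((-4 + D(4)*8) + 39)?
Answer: 663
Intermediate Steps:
D(z) = z³
n(d) = 1
n(-22)*116 + ((-4 + D(4)*8) + 39) = 1*116 + ((-4 + 4³*8) + 39) = 116 + ((-4 + 64*8) + 39) = 116 + ((-4 + 512) + 39) = 116 + (508 + 39) = 116 + 547 = 663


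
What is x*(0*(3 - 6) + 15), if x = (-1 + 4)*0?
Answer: 0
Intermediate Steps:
x = 0 (x = 3*0 = 0)
x*(0*(3 - 6) + 15) = 0*(0*(3 - 6) + 15) = 0*(0*(-3) + 15) = 0*(0 + 15) = 0*15 = 0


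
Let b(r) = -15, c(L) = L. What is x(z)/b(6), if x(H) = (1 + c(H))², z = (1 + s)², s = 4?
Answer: -676/15 ≈ -45.067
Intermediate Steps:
z = 25 (z = (1 + 4)² = 5² = 25)
x(H) = (1 + H)²
x(z)/b(6) = (1 + 25)²/(-15) = 26²*(-1/15) = 676*(-1/15) = -676/15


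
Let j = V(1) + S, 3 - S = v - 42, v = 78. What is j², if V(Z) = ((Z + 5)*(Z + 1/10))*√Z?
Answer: 17424/25 ≈ 696.96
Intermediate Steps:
S = -33 (S = 3 - (78 - 42) = 3 - 1*36 = 3 - 36 = -33)
V(Z) = √Z*(5 + Z)*(⅒ + Z) (V(Z) = ((5 + Z)*(Z + ⅒))*√Z = ((5 + Z)*(⅒ + Z))*√Z = √Z*(5 + Z)*(⅒ + Z))
j = -132/5 (j = √1*(5 + 10*1² + 51*1)/10 - 33 = (⅒)*1*(5 + 10*1 + 51) - 33 = (⅒)*1*(5 + 10 + 51) - 33 = (⅒)*1*66 - 33 = 33/5 - 33 = -132/5 ≈ -26.400)
j² = (-132/5)² = 17424/25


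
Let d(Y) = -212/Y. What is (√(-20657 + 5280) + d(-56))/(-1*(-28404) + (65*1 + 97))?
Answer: 53/399924 + I*√15377/28566 ≈ 0.00013253 + 0.004341*I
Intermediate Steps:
(√(-20657 + 5280) + d(-56))/(-1*(-28404) + (65*1 + 97)) = (√(-20657 + 5280) - 212/(-56))/(-1*(-28404) + (65*1 + 97)) = (√(-15377) - 212*(-1/56))/(28404 + (65 + 97)) = (I*√15377 + 53/14)/(28404 + 162) = (53/14 + I*√15377)/28566 = (53/14 + I*√15377)*(1/28566) = 53/399924 + I*√15377/28566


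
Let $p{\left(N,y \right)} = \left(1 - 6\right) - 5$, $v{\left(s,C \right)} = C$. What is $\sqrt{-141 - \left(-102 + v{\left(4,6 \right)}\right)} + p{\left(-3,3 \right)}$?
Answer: $-10 + 3 i \sqrt{5} \approx -10.0 + 6.7082 i$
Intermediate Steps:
$p{\left(N,y \right)} = -10$ ($p{\left(N,y \right)} = \left(1 - 6\right) - 5 = -5 - 5 = -10$)
$\sqrt{-141 - \left(-102 + v{\left(4,6 \right)}\right)} + p{\left(-3,3 \right)} = \sqrt{-141 + \left(102 - 6\right)} - 10 = \sqrt{-141 + 96} - 10 = \sqrt{-45} - 10 = 3 i \sqrt{5} - 10 = -10 + 3 i \sqrt{5}$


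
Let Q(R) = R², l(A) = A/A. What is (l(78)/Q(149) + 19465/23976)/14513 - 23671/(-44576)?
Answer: 22860137085214783/43044490317368736 ≈ 0.53108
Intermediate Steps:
l(A) = 1
(l(78)/Q(149) + 19465/23976)/14513 - 23671/(-44576) = (1/149² + 19465/23976)/14513 - 23671/(-44576) = (1/22201 + 19465*(1/23976))*(1/14513) - 23671*(-1/44576) = (1*(1/22201) + 19465/23976)*(1/14513) + 23671/44576 = (1/22201 + 19465/23976)*(1/14513) + 23671/44576 = (432166441/532291176)*(1/14513) + 23671/44576 = 432166441/7725141837288 + 23671/44576 = 22860137085214783/43044490317368736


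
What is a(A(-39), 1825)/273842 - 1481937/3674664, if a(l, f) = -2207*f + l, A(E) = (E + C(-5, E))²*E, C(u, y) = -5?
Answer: -2580664702535/167712889848 ≈ -15.387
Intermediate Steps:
A(E) = E*(-5 + E)² (A(E) = (E - 5)²*E = (-5 + E)²*E = E*(-5 + E)²)
a(l, f) = l - 2207*f
a(A(-39), 1825)/273842 - 1481937/3674664 = (-39*(-5 - 39)² - 2207*1825)/273842 - 1481937/3674664 = (-39*(-44)² - 4027775)*(1/273842) - 1481937*1/3674664 = (-39*1936 - 4027775)*(1/273842) - 493979/1224888 = (-75504 - 4027775)*(1/273842) - 493979/1224888 = -4103279*1/273842 - 493979/1224888 = -4103279/273842 - 493979/1224888 = -2580664702535/167712889848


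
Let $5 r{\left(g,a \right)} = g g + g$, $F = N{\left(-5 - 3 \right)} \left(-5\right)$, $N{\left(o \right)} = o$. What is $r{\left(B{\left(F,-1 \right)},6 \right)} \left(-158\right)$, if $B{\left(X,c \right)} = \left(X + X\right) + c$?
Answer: $-199712$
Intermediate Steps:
$F = 40$ ($F = \left(-5 - 3\right) \left(-5\right) = \left(-8\right) \left(-5\right) = 40$)
$B{\left(X,c \right)} = c + 2 X$ ($B{\left(X,c \right)} = 2 X + c = c + 2 X$)
$r{\left(g,a \right)} = \frac{g}{5} + \frac{g^{2}}{5}$ ($r{\left(g,a \right)} = \frac{g g + g}{5} = \frac{g^{2} + g}{5} = \frac{g + g^{2}}{5} = \frac{g}{5} + \frac{g^{2}}{5}$)
$r{\left(B{\left(F,-1 \right)},6 \right)} \left(-158\right) = \frac{\left(-1 + 2 \cdot 40\right) \left(1 + \left(-1 + 2 \cdot 40\right)\right)}{5} \left(-158\right) = \frac{\left(-1 + 80\right) \left(1 + \left(-1 + 80\right)\right)}{5} \left(-158\right) = \frac{1}{5} \cdot 79 \left(1 + 79\right) \left(-158\right) = \frac{1}{5} \cdot 79 \cdot 80 \left(-158\right) = 1264 \left(-158\right) = -199712$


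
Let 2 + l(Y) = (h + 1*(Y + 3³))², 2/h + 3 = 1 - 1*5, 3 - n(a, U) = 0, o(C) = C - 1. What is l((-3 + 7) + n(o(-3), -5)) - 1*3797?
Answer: -130455/49 ≈ -2662.3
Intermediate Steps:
o(C) = -1 + C
n(a, U) = 3 (n(a, U) = 3 - 1*0 = 3 + 0 = 3)
h = -2/7 (h = 2/(-3 + (1 - 1*5)) = 2/(-3 + (1 - 5)) = 2/(-3 - 4) = 2/(-7) = 2*(-⅐) = -2/7 ≈ -0.28571)
l(Y) = -2 + (187/7 + Y)² (l(Y) = -2 + (-2/7 + 1*(Y + 3³))² = -2 + (-2/7 + 1*(Y + 27))² = -2 + (-2/7 + 1*(27 + Y))² = -2 + (-2/7 + (27 + Y))² = -2 + (187/7 + Y)²)
l((-3 + 7) + n(o(-3), -5)) - 1*3797 = (-2 + (187 + 7*((-3 + 7) + 3))²/49) - 1*3797 = (-2 + (187 + 7*(4 + 3))²/49) - 3797 = (-2 + (187 + 7*7)²/49) - 3797 = (-2 + (187 + 49)²/49) - 3797 = (-2 + (1/49)*236²) - 3797 = (-2 + (1/49)*55696) - 3797 = (-2 + 55696/49) - 3797 = 55598/49 - 3797 = -130455/49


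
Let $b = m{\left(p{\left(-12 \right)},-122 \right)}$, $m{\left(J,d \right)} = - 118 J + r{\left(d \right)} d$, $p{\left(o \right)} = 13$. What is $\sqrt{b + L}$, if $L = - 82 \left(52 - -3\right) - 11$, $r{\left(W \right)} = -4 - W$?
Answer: $i \sqrt{20451} \approx 143.01 i$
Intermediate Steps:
$m{\left(J,d \right)} = - 118 J + d \left(-4 - d\right)$ ($m{\left(J,d \right)} = - 118 J + \left(-4 - d\right) d = - 118 J + d \left(-4 - d\right)$)
$b = -15930$ ($b = \left(-118\right) 13 - - 122 \left(4 - 122\right) = -1534 - \left(-122\right) \left(-118\right) = -1534 - 14396 = -15930$)
$L = -4521$ ($L = - 82 \left(52 + 3\right) - 11 = \left(-82\right) 55 - 11 = -4510 - 11 = -4521$)
$\sqrt{b + L} = \sqrt{-15930 - 4521} = \sqrt{-20451} = i \sqrt{20451}$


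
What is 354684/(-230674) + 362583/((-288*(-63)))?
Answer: 1429686749/77506464 ≈ 18.446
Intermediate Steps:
354684/(-230674) + 362583/((-288*(-63))) = 354684*(-1/230674) + 362583/18144 = -177342/115337 + 362583*(1/18144) = -177342/115337 + 13429/672 = 1429686749/77506464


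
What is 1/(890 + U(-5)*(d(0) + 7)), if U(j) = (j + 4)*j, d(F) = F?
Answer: 1/925 ≈ 0.0010811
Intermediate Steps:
U(j) = j*(4 + j) (U(j) = (4 + j)*j = j*(4 + j))
1/(890 + U(-5)*(d(0) + 7)) = 1/(890 + (-5*(4 - 5))*(0 + 7)) = 1/(890 - 5*(-1)*7) = 1/(890 + 5*7) = 1/(890 + 35) = 1/925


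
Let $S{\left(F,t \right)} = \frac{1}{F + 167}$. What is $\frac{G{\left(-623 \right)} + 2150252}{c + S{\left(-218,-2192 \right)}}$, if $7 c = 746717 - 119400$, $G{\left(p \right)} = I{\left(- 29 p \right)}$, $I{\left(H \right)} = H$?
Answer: $\frac{774089883}{31993160} \approx 24.195$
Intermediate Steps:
$G{\left(p \right)} = - 29 p$
$S{\left(F,t \right)} = \frac{1}{167 + F}$
$c = \frac{627317}{7}$ ($c = \frac{746717 - 119400}{7} = \frac{1}{7} \cdot 627317 = \frac{627317}{7} \approx 89617.0$)
$\frac{G{\left(-623 \right)} + 2150252}{c + S{\left(-218,-2192 \right)}} = \frac{\left(-29\right) \left(-623\right) + 2150252}{\frac{627317}{7} + \frac{1}{167 - 218}} = \frac{18067 + 2150252}{\frac{627317}{7} + \frac{1}{-51}} = \frac{2168319}{\frac{627317}{7} - \frac{1}{51}} = \frac{2168319}{\frac{31993160}{357}} = 2168319 \cdot \frac{357}{31993160} = \frac{774089883}{31993160}$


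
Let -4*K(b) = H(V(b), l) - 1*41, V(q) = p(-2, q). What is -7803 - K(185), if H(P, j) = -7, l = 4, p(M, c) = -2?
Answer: -7815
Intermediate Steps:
V(q) = -2
K(b) = 12 (K(b) = -(-7 - 1*41)/4 = -(-7 - 41)/4 = -¼*(-48) = 12)
-7803 - K(185) = -7803 - 1*12 = -7803 - 12 = -7815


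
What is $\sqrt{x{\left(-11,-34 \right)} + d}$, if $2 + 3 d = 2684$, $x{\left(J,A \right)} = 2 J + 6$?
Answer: $\sqrt{878} \approx 29.631$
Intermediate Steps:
$x{\left(J,A \right)} = 6 + 2 J$
$d = 894$ ($d = - \frac{2}{3} + \frac{1}{3} \cdot 2684 = - \frac{2}{3} + \frac{2684}{3} = 894$)
$\sqrt{x{\left(-11,-34 \right)} + d} = \sqrt{\left(6 + 2 \left(-11\right)\right) + 894} = \sqrt{\left(6 - 22\right) + 894} = \sqrt{-16 + 894} = \sqrt{878}$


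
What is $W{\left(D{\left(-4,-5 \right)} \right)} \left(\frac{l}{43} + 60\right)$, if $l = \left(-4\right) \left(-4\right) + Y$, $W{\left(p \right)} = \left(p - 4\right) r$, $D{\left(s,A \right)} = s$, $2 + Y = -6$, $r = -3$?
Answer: $\frac{62112}{43} \approx 1444.5$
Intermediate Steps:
$Y = -8$ ($Y = -2 - 6 = -8$)
$W{\left(p \right)} = 12 - 3 p$ ($W{\left(p \right)} = \left(p - 4\right) \left(-3\right) = \left(-4 + p\right) \left(-3\right) = 12 - 3 p$)
$l = 8$ ($l = \left(-4\right) \left(-4\right) - 8 = 16 - 8 = 8$)
$W{\left(D{\left(-4,-5 \right)} \right)} \left(\frac{l}{43} + 60\right) = \left(12 - -12\right) \left(\frac{8}{43} + 60\right) = \left(12 + 12\right) \left(8 \cdot \frac{1}{43} + 60\right) = 24 \left(\frac{8}{43} + 60\right) = 24 \cdot \frac{2588}{43} = \frac{62112}{43}$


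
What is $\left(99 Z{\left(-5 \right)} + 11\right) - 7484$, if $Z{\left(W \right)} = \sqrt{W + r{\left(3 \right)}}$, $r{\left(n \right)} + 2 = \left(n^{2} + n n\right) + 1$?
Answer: $-7473 + 198 \sqrt{3} \approx -7130.1$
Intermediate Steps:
$r{\left(n \right)} = -1 + 2 n^{2}$ ($r{\left(n \right)} = -2 + \left(\left(n^{2} + n n\right) + 1\right) = -2 + \left(\left(n^{2} + n^{2}\right) + 1\right) = -2 + \left(2 n^{2} + 1\right) = -2 + \left(1 + 2 n^{2}\right) = -1 + 2 n^{2}$)
$Z{\left(W \right)} = \sqrt{17 + W}$ ($Z{\left(W \right)} = \sqrt{W - \left(1 - 2 \cdot 3^{2}\right)} = \sqrt{W + \left(-1 + 2 \cdot 9\right)} = \sqrt{W + \left(-1 + 18\right)} = \sqrt{W + 17} = \sqrt{17 + W}$)
$\left(99 Z{\left(-5 \right)} + 11\right) - 7484 = \left(99 \sqrt{17 - 5} + 11\right) - 7484 = \left(99 \sqrt{12} + 11\right) - 7484 = \left(99 \cdot 2 \sqrt{3} + 11\right) - 7484 = \left(198 \sqrt{3} + 11\right) - 7484 = \left(11 + 198 \sqrt{3}\right) - 7484 = -7473 + 198 \sqrt{3}$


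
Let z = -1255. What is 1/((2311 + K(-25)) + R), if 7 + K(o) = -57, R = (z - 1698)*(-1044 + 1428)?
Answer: -1/1131705 ≈ -8.8362e-7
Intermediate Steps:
R = -1133952 (R = (-1255 - 1698)*(-1044 + 1428) = -2953*384 = -1133952)
K(o) = -64 (K(o) = -7 - 57 = -64)
1/((2311 + K(-25)) + R) = 1/((2311 - 64) - 1133952) = 1/(2247 - 1133952) = 1/(-1131705) = -1/1131705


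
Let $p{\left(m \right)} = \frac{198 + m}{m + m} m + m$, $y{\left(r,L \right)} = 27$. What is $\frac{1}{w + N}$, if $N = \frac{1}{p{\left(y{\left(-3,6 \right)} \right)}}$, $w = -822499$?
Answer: $- \frac{279}{229477219} \approx -1.2158 \cdot 10^{-6}$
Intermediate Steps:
$p{\left(m \right)} = 99 + \frac{3 m}{2}$ ($p{\left(m \right)} = \frac{198 + m}{2 m} m + m = \left(99 + \frac{m}{2}\right) + m = 99 + \frac{3 m}{2}$)
$N = \frac{2}{279}$ ($N = \frac{1}{99 + \frac{3}{2} \cdot 27} = \frac{1}{99 + \frac{81}{2}} = \frac{1}{\frac{279}{2}} = \frac{2}{279} \approx 0.0071685$)
$\frac{1}{w + N} = \frac{1}{-822499 + \frac{2}{279}} = \frac{1}{- \frac{229477219}{279}} = - \frac{279}{229477219}$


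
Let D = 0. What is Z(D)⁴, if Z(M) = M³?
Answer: 0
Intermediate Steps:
Z(D)⁴ = (0³)⁴ = 0⁴ = 0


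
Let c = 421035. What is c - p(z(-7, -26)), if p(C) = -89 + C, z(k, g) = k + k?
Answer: 421138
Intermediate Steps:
z(k, g) = 2*k
c - p(z(-7, -26)) = 421035 - (-89 + 2*(-7)) = 421035 - (-89 - 14) = 421035 - 1*(-103) = 421035 + 103 = 421138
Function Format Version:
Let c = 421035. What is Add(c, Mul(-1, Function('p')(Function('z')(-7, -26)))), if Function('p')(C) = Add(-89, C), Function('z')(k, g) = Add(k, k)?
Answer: 421138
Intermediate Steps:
Function('z')(k, g) = Mul(2, k)
Add(c, Mul(-1, Function('p')(Function('z')(-7, -26)))) = Add(421035, Mul(-1, Add(-89, Mul(2, -7)))) = Add(421035, Mul(-1, Add(-89, -14))) = Add(421035, Mul(-1, -103)) = Add(421035, 103) = 421138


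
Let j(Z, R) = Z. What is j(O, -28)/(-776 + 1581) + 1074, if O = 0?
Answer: 1074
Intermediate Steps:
j(O, -28)/(-776 + 1581) + 1074 = 0/(-776 + 1581) + 1074 = 0/805 + 1074 = (1/805)*0 + 1074 = 0 + 1074 = 1074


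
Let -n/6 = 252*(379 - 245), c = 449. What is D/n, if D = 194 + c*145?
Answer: -65299/202608 ≈ -0.32229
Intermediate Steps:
n = -202608 (n = -1512*(379 - 245) = -1512*134 = -6*33768 = -202608)
D = 65299 (D = 194 + 449*145 = 194 + 65105 = 65299)
D/n = 65299/(-202608) = 65299*(-1/202608) = -65299/202608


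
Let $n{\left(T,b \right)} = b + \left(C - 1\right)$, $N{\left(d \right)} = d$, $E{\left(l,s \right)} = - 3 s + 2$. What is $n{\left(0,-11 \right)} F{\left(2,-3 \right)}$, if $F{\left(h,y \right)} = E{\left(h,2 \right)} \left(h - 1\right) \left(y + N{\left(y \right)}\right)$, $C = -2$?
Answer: $-336$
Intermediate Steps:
$E{\left(l,s \right)} = 2 - 3 s$
$n{\left(T,b \right)} = -3 + b$ ($n{\left(T,b \right)} = b - 3 = -3 + b$)
$F{\left(h,y \right)} = - 8 y \left(-1 + h\right)$ ($F{\left(h,y \right)} = \left(2 - 6\right) \left(h - 1\right) \left(y + y\right) = \left(2 - 6\right) \left(-1 + h\right) 2 y = - 4 \cdot 2 y \left(-1 + h\right) = - 8 y \left(-1 + h\right)$)
$n{\left(0,-11 \right)} F{\left(2,-3 \right)} = \left(-3 - 11\right) 8 \left(-3\right) \left(1 - 2\right) = - 14 \cdot 8 \left(-3\right) \left(1 - 2\right) = - 14 \cdot 8 \left(-3\right) \left(-1\right) = \left(-14\right) 24 = -336$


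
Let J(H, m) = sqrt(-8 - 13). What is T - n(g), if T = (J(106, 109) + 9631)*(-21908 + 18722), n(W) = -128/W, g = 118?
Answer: -1810377530/59 - 3186*I*sqrt(21) ≈ -3.0684e+7 - 14600.0*I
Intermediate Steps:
J(H, m) = I*sqrt(21) (J(H, m) = sqrt(-21) = I*sqrt(21))
T = -30684366 - 3186*I*sqrt(21) (T = (I*sqrt(21) + 9631)*(-21908 + 18722) = (9631 + I*sqrt(21))*(-3186) = -30684366 - 3186*I*sqrt(21) ≈ -3.0684e+7 - 14600.0*I)
T - n(g) = (-30684366 - 3186*I*sqrt(21)) - (-128)/118 = (-30684366 - 3186*I*sqrt(21)) - 1*(-64/59) = (-30684366 - 3186*I*sqrt(21)) + 64/59 = -1810377530/59 - 3186*I*sqrt(21)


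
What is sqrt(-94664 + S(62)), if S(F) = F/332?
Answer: I*sqrt(2608556038)/166 ≈ 307.67*I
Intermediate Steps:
S(F) = F/332 (S(F) = F*(1/332) = F/332)
sqrt(-94664 + S(62)) = sqrt(-94664 + (1/332)*62) = sqrt(-94664 + 31/166) = sqrt(-15714193/166) = I*sqrt(2608556038)/166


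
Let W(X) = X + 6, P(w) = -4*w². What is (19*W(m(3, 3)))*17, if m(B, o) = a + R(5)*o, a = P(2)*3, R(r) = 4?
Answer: -9690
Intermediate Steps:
a = -48 (a = -4*2²*3 = -4*4*3 = -16*3 = -48)
m(B, o) = -48 + 4*o
W(X) = 6 + X
(19*W(m(3, 3)))*17 = (19*(6 + (-48 + 4*3)))*17 = (19*(6 + (-48 + 12)))*17 = (19*(6 - 36))*17 = (19*(-30))*17 = -570*17 = -9690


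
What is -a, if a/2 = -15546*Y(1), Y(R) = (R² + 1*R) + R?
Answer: 93276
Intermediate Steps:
Y(R) = R² + 2*R (Y(R) = (R² + R) + R = (R + R²) + R = R² + 2*R)
a = -93276 (a = 2*(-15546*(2 + 1)) = 2*(-15546*3) = 2*(-46638) = -93276)
-a = -1*(-93276) = 93276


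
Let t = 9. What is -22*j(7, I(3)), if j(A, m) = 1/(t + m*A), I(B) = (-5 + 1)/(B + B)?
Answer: -66/13 ≈ -5.0769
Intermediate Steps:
I(B) = -2/B (I(B) = -4*1/(2*B) = -2/B)
j(A, m) = 1/(9 + A*m) (j(A, m) = 1/(9 + m*A) = 1/(9 + A*m))
-22*j(7, I(3)) = -22/(9 + 7*(-2/3)) = -22/(9 + 7*(-2*⅓)) = -22/(9 + 7*(-⅔)) = -22/(9 - 14/3) = -22/13/3 = -22*3/13 = -66/13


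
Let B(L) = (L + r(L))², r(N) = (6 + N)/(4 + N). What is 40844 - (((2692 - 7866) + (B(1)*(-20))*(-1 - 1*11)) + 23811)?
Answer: 104123/5 ≈ 20825.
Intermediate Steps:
r(N) = (6 + N)/(4 + N)
B(L) = (L + (6 + L)/(4 + L))²
40844 - (((2692 - 7866) + (B(1)*(-20))*(-1 - 1*11)) + 23811) = 40844 - (((2692 - 7866) + (((6 + 1 + 1*(4 + 1))²/(4 + 1)²)*(-20))*(-1 - 1*11)) + 23811) = 40844 - ((-5174 + (((6 + 1 + 1*5)²/5²)*(-20))*(-1 - 11)) + 23811) = 40844 - ((-5174 + (((6 + 1 + 5)²/25)*(-20))*(-12)) + 23811) = 40844 - ((-5174 + (((1/25)*12²)*(-20))*(-12)) + 23811) = 40844 - ((-5174 + (((1/25)*144)*(-20))*(-12)) + 23811) = 40844 - ((-5174 + ((144/25)*(-20))*(-12)) + 23811) = 40844 - ((-5174 - 576/5*(-12)) + 23811) = 40844 - ((-5174 + 6912/5) + 23811) = 40844 - (-18958/5 + 23811) = 40844 - 1*100097/5 = 40844 - 100097/5 = 104123/5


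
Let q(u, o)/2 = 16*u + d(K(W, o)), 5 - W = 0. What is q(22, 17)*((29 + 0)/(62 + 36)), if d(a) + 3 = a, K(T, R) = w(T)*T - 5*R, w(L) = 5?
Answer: 8381/49 ≈ 171.04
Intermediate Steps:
W = 5 (W = 5 - 1*0 = 5 + 0 = 5)
K(T, R) = -5*R + 5*T (K(T, R) = 5*T - 5*R = -5*R + 5*T)
d(a) = -3 + a
q(u, o) = 44 - 10*o + 32*u (q(u, o) = 2*(16*u + (-3 + (-5*o + 5*5))) = 2*(16*u + (-3 + (-5*o + 25))) = 2*(16*u + (-3 + (25 - 5*o))) = 2*(16*u + (22 - 5*o)) = 2*(22 - 5*o + 16*u) = 44 - 10*o + 32*u)
q(22, 17)*((29 + 0)/(62 + 36)) = (44 - 10*17 + 32*22)*((29 + 0)/(62 + 36)) = (44 - 170 + 704)*(29/98) = 578*(29*(1/98)) = 578*(29/98) = 8381/49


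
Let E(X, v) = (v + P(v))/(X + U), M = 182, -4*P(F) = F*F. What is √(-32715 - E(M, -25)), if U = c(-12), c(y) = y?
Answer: I*√151269230/68 ≈ 180.87*I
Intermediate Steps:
U = -12
P(F) = -F²/4 (P(F) = -F*F/4 = -F²/4)
E(X, v) = (v - v²/4)/(-12 + X) (E(X, v) = (v - v²/4)/(X - 12) = (v - v²/4)/(-12 + X))
√(-32715 - E(M, -25)) = √(-32715 - (-25)*(4 - 1*(-25))/(4*(-12 + 182))) = √(-32715 - (-25)*(4 + 25)/(4*170)) = √(-32715 - (-25)*29/(4*170)) = √(-32715 - 1*(-145/136)) = √(-32715 + 145/136) = √(-4449095/136) = I*√151269230/68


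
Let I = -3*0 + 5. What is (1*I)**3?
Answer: 125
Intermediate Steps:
I = 5 (I = 0 + 5 = 5)
(1*I)**3 = (1*5)**3 = 5**3 = 125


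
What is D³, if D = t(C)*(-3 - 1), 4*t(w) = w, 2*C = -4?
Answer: 8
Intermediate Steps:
C = -2 (C = (½)*(-4) = -2)
t(w) = w/4
D = 2 (D = ((¼)*(-2))*(-3 - 1) = -½*(-4) = 2)
D³ = 2³ = 8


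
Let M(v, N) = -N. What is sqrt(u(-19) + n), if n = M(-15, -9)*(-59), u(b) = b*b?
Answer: I*sqrt(170) ≈ 13.038*I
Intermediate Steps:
u(b) = b**2
n = -531 (n = -1*(-9)*(-59) = 9*(-59) = -531)
sqrt(u(-19) + n) = sqrt((-19)**2 - 531) = sqrt(361 - 531) = sqrt(-170) = I*sqrt(170)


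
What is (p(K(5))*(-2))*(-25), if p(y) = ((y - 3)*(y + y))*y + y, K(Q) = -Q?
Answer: -20250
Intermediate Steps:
p(y) = y + 2*y**2*(-3 + y) (p(y) = ((-3 + y)*(2*y))*y + y = (2*y*(-3 + y))*y + y = 2*y**2*(-3 + y) + y = y + 2*y**2*(-3 + y))
(p(K(5))*(-2))*(-25) = (((-1*5)*(1 - (-6)*5 + 2*(-1*5)**2))*(-2))*(-25) = (-5*(1 - 6*(-5) + 2*(-5)**2)*(-2))*(-25) = (-5*(1 + 30 + 2*25)*(-2))*(-25) = (-5*(1 + 30 + 50)*(-2))*(-25) = (-5*81*(-2))*(-25) = -405*(-2)*(-25) = 810*(-25) = -20250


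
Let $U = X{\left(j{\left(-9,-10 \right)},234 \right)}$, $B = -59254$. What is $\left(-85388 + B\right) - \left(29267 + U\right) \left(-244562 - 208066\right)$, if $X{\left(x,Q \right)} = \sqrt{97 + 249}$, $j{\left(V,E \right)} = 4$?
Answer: $13246919034 + 452628 \sqrt{346} \approx 1.3255 \cdot 10^{10}$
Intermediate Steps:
$X{\left(x,Q \right)} = \sqrt{346}$
$U = \sqrt{346} \approx 18.601$
$\left(-85388 + B\right) - \left(29267 + U\right) \left(-244562 - 208066\right) = \left(-85388 - 59254\right) - \left(29267 + \sqrt{346}\right) \left(-244562 - 208066\right) = -144642 - \left(29267 + \sqrt{346}\right) \left(-452628\right) = -144642 - \left(-13247063676 - 452628 \sqrt{346}\right) = -144642 + \left(13247063676 + 452628 \sqrt{346}\right) = 13246919034 + 452628 \sqrt{346}$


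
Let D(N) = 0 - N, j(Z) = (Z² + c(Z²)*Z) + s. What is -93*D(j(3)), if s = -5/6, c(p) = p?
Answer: 6541/2 ≈ 3270.5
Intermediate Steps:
s = -⅚ (s = -5*⅙ = -⅚ ≈ -0.83333)
j(Z) = -⅚ + Z² + Z³ (j(Z) = (Z² + Z²*Z) - ⅚ = (Z² + Z³) - ⅚ = -⅚ + Z² + Z³)
D(N) = -N
-93*D(j(3)) = -(-93)*(-⅚ + 3² + 3³) = -(-93)*(-⅚ + 9 + 27) = -(-93)*211/6 = -93*(-211/6) = 6541/2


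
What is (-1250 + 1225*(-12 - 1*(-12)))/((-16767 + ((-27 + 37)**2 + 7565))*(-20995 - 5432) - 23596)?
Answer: -625/120257479 ≈ -5.1972e-6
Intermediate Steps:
(-1250 + 1225*(-12 - 1*(-12)))/((-16767 + ((-27 + 37)**2 + 7565))*(-20995 - 5432) - 23596) = (-1250 + 1225*(-12 + 12))/((-16767 + (10**2 + 7565))*(-26427) - 23596) = (-1250 + 1225*0)/((-16767 + (100 + 7565))*(-26427) - 23596) = (-1250 + 0)/((-16767 + 7665)*(-26427) - 23596) = -1250/(-9102*(-26427) - 23596) = -1250/(240538554 - 23596) = -1250/240514958 = -1250*1/240514958 = -625/120257479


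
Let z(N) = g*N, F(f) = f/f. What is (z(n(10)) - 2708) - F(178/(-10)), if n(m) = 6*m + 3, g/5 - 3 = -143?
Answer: -46809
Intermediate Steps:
g = -700 (g = 15 + 5*(-143) = 15 - 715 = -700)
n(m) = 3 + 6*m
F(f) = 1
z(N) = -700*N
(z(n(10)) - 2708) - F(178/(-10)) = (-700*(3 + 6*10) - 2708) - 1*1 = (-700*(3 + 60) - 2708) - 1 = (-700*63 - 2708) - 1 = (-44100 - 2708) - 1 = -46808 - 1 = -46809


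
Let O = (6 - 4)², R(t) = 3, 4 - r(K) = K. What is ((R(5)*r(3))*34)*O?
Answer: 408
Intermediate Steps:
r(K) = 4 - K
O = 4 (O = 2² = 4)
((R(5)*r(3))*34)*O = ((3*(4 - 1*3))*34)*4 = ((3*(4 - 3))*34)*4 = ((3*1)*34)*4 = (3*34)*4 = 102*4 = 408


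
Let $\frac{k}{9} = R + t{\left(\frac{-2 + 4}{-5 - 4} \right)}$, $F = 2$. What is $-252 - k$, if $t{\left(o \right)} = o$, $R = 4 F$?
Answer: $-322$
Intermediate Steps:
$R = 8$ ($R = 4 \cdot 2 = 8$)
$k = 70$ ($k = 9 \left(8 + \frac{-2 + 4}{-5 - 4}\right) = 9 \left(8 + \frac{2}{-9}\right) = 9 \left(8 + 2 \left(- \frac{1}{9}\right)\right) = 9 \left(8 - \frac{2}{9}\right) = 9 \cdot \frac{70}{9} = 70$)
$-252 - k = -252 - 70 = -322$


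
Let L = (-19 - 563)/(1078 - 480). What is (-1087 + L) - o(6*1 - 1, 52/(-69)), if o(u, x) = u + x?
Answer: -979721/897 ≈ -1092.2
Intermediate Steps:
L = -291/299 (L = -582/598 = -582*1/598 = -291/299 ≈ -0.97324)
(-1087 + L) - o(6*1 - 1, 52/(-69)) = (-1087 - 291/299) - ((6*1 - 1) + 52/(-69)) = -325304/299 - ((6 - 1) + 52*(-1/69)) = -325304/299 - (5 - 52/69) = -325304/299 - 1*293/69 = -325304/299 - 293/69 = -979721/897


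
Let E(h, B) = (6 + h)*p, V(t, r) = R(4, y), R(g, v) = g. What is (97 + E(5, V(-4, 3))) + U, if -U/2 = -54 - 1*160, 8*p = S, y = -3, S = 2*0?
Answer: 525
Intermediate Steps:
S = 0
p = 0 (p = (⅛)*0 = 0)
V(t, r) = 4
U = 428 (U = -2*(-54 - 1*160) = -2*(-54 - 160) = -2*(-214) = 428)
E(h, B) = 0 (E(h, B) = (6 + h)*0 = 0)
(97 + E(5, V(-4, 3))) + U = (97 + 0) + 428 = 97 + 428 = 525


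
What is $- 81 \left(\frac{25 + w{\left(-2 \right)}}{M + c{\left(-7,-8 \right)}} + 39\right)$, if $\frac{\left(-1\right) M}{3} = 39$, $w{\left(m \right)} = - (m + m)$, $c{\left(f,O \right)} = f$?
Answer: $- \frac{389367}{124} \approx -3140.1$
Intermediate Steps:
$w{\left(m \right)} = - 2 m$
$M = -117$ ($M = \left(-3\right) 39 = -117$)
$- 81 \left(\frac{25 + w{\left(-2 \right)}}{M + c{\left(-7,-8 \right)}} + 39\right) = - 81 \left(\frac{25 - -4}{-117 - 7} + 39\right) = - 81 \left(\frac{25 + 4}{-124} + 39\right) = - 81 \left(29 \left(- \frac{1}{124}\right) + 39\right) = - 81 \left(- \frac{29}{124} + 39\right) = \left(-81\right) \frac{4807}{124} = - \frac{389367}{124}$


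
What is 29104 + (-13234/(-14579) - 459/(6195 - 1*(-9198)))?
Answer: 2177185998363/74804849 ≈ 29105.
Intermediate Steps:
29104 + (-13234/(-14579) - 459/(6195 - 1*(-9198))) = 29104 + (-13234*(-1/14579) - 459/(6195 + 9198)) = 29104 + (13234/14579 - 459/15393) = 29104 + (13234/14579 - 459*1/15393) = 29104 + (13234/14579 - 153/5131) = 29104 + 65673067/74804849 = 2177185998363/74804849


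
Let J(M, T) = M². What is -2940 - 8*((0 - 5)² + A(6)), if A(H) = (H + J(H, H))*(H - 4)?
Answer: -3812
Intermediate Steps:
A(H) = (-4 + H)*(H + H²) (A(H) = (H + H²)*(H - 4) = (H + H²)*(-4 + H) = (-4 + H)*(H + H²))
-2940 - 8*((0 - 5)² + A(6)) = -2940 - 8*((0 - 5)² + 6*(-4 + 6² - 3*6)) = -2940 - 8*((-5)² + 6*(-4 + 36 - 18)) = -2940 - 8*(25 + 6*14) = -2940 - 8*(25 + 84) = -2940 - 8*109 = -2940 - 1*872 = -2940 - 872 = -3812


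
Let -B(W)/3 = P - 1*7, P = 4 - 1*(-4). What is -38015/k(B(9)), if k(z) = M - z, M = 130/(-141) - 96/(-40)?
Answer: -26800575/3157 ≈ -8489.3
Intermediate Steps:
P = 8 (P = 4 + 4 = 8)
B(W) = -3 (B(W) = -3*(8 - 1*7) = -3*(8 - 7) = -3*1 = -3)
M = 1042/705 (M = 130*(-1/141) - 96*(-1/40) = -130/141 + 12/5 = 1042/705 ≈ 1.4780)
k(z) = 1042/705 - z
-38015/k(B(9)) = -38015/(1042/705 - 1*(-3)) = -38015/(1042/705 + 3) = -38015/3157/705 = -38015*705/3157 = -26800575/3157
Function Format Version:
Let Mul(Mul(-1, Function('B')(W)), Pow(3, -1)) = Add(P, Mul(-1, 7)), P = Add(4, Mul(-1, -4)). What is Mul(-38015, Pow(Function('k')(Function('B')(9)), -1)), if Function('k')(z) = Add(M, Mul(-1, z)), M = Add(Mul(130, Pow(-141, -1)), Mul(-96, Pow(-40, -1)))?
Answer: Rational(-26800575, 3157) ≈ -8489.3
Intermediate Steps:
P = 8 (P = Add(4, 4) = 8)
Function('B')(W) = -3 (Function('B')(W) = Mul(-3, Add(8, Mul(-1, 7))) = Mul(-3, Add(8, -7)) = Mul(-3, 1) = -3)
M = Rational(1042, 705) (M = Add(Mul(130, Rational(-1, 141)), Mul(-96, Rational(-1, 40))) = Add(Rational(-130, 141), Rational(12, 5)) = Rational(1042, 705) ≈ 1.4780)
Function('k')(z) = Add(Rational(1042, 705), Mul(-1, z))
Mul(-38015, Pow(Function('k')(Function('B')(9)), -1)) = Mul(-38015, Pow(Add(Rational(1042, 705), Mul(-1, -3)), -1)) = Mul(-38015, Pow(Add(Rational(1042, 705), 3), -1)) = Mul(-38015, Pow(Rational(3157, 705), -1)) = Mul(-38015, Rational(705, 3157)) = Rational(-26800575, 3157)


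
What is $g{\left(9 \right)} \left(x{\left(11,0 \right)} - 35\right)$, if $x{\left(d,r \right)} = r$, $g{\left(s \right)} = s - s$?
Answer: $0$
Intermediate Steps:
$g{\left(s \right)} = 0$
$g{\left(9 \right)} \left(x{\left(11,0 \right)} - 35\right) = 0 \left(0 - 35\right) = 0 \left(-35\right) = 0$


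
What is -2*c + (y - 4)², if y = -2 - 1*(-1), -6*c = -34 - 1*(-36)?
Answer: 77/3 ≈ 25.667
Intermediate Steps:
c = -⅓ (c = -(-34 - 1*(-36))/6 = -(-34 + 36)/6 = -⅙*2 = -⅓ ≈ -0.33333)
y = -1 (y = -2 + 1 = -1)
-2*c + (y - 4)² = -2*(-⅓) + (-1 - 4)² = ⅔ + (-5)² = ⅔ + 25 = 77/3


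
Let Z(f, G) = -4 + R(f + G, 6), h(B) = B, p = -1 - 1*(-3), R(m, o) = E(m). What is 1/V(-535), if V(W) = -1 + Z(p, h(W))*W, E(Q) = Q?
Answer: 1/287294 ≈ 3.4808e-6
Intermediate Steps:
R(m, o) = m
p = 2 (p = -1 + 3 = 2)
Z(f, G) = -4 + G + f (Z(f, G) = -4 + (f + G) = -4 + (G + f) = -4 + G + f)
V(W) = -1 + W*(-2 + W) (V(W) = -1 + (-4 + W + 2)*W = -1 + (-2 + W)*W = -1 + W*(-2 + W))
1/V(-535) = 1/(-1 - 535*(-2 - 535)) = 1/(-1 - 535*(-537)) = 1/(-1 + 287295) = 1/287294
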